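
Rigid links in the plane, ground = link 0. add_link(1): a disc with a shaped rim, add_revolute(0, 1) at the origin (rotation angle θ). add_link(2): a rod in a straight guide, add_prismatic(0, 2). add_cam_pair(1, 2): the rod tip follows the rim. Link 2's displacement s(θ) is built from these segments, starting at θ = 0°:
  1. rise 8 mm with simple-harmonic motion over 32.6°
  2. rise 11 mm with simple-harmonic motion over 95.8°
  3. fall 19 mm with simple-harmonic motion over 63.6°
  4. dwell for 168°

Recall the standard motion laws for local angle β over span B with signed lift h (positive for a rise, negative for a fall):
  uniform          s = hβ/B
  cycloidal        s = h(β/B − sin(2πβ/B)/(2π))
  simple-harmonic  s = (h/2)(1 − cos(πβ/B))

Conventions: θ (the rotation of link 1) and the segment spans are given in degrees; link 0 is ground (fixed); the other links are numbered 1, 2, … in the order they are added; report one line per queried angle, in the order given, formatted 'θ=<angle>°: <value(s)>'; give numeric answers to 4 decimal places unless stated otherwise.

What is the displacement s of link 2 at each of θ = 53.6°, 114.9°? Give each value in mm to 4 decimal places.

segment 1 (0° to 32.6°, simple-harmonic, h = 8) is passed completely: s = 0.0000 + (8) = 8.0000
θ = 53.6° falls in segment 2 (32.6° to 128.4°, simple-harmonic, h = 11): β = 53.6 − 32.6 = 21°, B = 95.8°; Δs = 11/2·(1 − cos(π·0.2192)) = 1.2535; s = 8.0000 + 1.2535 = 9.2535
θ = 114.9° falls in segment 2 (32.6° to 128.4°, simple-harmonic, h = 11): β = 114.9 − 32.6 = 82.3°, B = 95.8°; Δs = 11/2·(1 − cos(π·0.8591)) = 10.4698; s = 8.0000 + 10.4698 = 18.4698

θ=53.6°: 9.2535
θ=114.9°: 18.4698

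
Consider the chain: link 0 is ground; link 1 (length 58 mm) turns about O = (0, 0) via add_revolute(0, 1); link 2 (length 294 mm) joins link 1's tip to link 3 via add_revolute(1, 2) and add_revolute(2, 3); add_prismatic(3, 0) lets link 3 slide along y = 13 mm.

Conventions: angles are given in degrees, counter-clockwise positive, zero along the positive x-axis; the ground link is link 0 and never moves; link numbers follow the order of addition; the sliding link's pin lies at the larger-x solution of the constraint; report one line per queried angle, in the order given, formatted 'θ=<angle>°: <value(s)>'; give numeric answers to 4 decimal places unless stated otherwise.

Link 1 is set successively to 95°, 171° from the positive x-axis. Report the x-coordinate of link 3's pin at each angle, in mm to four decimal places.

geometry: r = 58 mm, L = 294 mm, e = 13 mm
θ=95°: crank pin P = (r cos θ, r sin θ) = (-5.055033, 57.779292)
θ=95°: h = r sin θ − e = 57.779292 − 13 = 44.779292
θ=95°: x = r cos θ + √(L² − h²) = -5.055033 + 290.569811 = 285.514778
θ=171°: crank pin P = (r cos θ, r sin θ) = (-57.285924, 9.073199)
θ=171°: h = r sin θ − e = 9.073199 − 13 = -3.926801
θ=171°: x = r cos θ + √(L² − h²) = -57.285924 + 293.973775 = 236.687851

θ=95°: 285.5148
θ=171°: 236.6879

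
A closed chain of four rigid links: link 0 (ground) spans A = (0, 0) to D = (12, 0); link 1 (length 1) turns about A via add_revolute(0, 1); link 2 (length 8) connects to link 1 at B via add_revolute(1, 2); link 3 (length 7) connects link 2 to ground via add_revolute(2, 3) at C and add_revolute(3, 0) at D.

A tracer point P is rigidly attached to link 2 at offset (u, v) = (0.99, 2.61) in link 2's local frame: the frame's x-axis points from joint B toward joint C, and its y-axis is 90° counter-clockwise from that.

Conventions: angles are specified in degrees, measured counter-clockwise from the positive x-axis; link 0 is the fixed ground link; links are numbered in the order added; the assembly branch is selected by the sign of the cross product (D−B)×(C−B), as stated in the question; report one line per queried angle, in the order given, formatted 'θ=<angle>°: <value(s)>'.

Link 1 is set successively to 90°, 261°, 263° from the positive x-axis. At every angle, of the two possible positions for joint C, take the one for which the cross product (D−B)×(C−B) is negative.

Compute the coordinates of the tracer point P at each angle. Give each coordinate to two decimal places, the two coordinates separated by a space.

A=(0,0), D=(12.00,0)
θ=90°: B = A + 1.00·(cos90°, sin90°) = (0.0000, 1.0000)
θ=90°: |BD| = 12.0416
θ=90°: circle(B,8.00) ∩ circle(D,7.00): a=6.6436, h=4.4567
θ=90°:   candidates: C₊=(6.9908,4.8896) cross=53.666; C₋=(6.2506,-3.9930) cross=-53.666
θ=90°:   branch - wants cross < 0 → take C=(6.2506,-3.9930) (cross=-53.666)
θ=90°: ex = (C−B)/|BC| = (0.7813,-0.6241); ey = (0.6241,0.7813)
θ=90°: P = B + 0.99·ex + 2.61·ey = (2.4025,2.4214)
θ=261°: B = A + 1.00·(cos261°, sin261°) = (-0.1564, -0.9877)
θ=261°: |BD| = 12.1965
θ=261°: circle(B,8.00) ∩ circle(D,7.00): a=6.7132, h=4.3512
θ=261°:   candidates: C₊=(6.1823,3.8929) cross=53.070; C₋=(6.8871,-4.7810) cross=-53.070
θ=261°:   branch - wants cross < 0 → take C=(6.8871,-4.7810) (cross=-53.070)
θ=261°: ex = (C−B)/|BC| = (0.8804,-0.4742); ey = (0.4742,0.8804)
θ=261°: P = B + 0.99·ex + 2.61·ey = (1.9528,0.8408)
θ=263°: B = A + 1.00·(cos263°, sin263°) = (-0.1219, -0.9925)
θ=263°: |BD| = 12.1624
θ=263°: circle(B,8.00) ∩ circle(D,7.00): a=6.6979, h=4.3748
θ=263°:   candidates: C₊=(6.1966,3.9142) cross=53.208; C₋=(6.9107,-4.8061) cross=-53.208
θ=263°:   branch - wants cross < 0 → take C=(6.9107,-4.8061) (cross=-53.208)
θ=263°: ex = (C−B)/|BC| = (0.8791,-0.4767); ey = (0.4767,0.8791)
θ=263°: P = B + 0.99·ex + 2.61·ey = (1.9926,0.8299)

θ=90°: 2.40 2.42
θ=261°: 1.95 0.84
θ=263°: 1.99 0.83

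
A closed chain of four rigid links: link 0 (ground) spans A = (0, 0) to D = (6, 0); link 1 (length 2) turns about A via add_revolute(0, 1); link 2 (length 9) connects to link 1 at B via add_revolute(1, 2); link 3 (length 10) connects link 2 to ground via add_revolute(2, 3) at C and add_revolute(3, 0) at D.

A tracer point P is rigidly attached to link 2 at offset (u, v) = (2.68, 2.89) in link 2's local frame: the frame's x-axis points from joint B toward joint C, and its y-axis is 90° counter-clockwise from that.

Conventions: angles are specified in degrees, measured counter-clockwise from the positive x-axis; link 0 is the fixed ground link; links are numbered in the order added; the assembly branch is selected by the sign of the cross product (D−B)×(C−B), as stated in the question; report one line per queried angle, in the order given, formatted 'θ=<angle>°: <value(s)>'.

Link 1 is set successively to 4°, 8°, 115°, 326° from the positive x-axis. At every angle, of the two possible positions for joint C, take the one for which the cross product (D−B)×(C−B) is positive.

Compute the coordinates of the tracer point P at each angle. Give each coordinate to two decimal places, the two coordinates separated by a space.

A=(0,0), D=(6.00,0)
θ=4°: B = A + 2.00·(cos4°, sin4°) = (1.9951, 0.1395)
θ=4°: |BD| = 4.0073
θ=4°: circle(B,9.00) ∩ circle(D,10.00): a=-0.3670, h=8.9925
θ=4°:   candidates: C₊=(1.9414,9.1394) cross=36.036; C₋=(1.3153,-8.8348) cross=-36.036
θ=4°:   branch + wants cross > 0 → take C=(1.9414,9.1394) (cross=36.036)
θ=4°: ex = (C−B)/|BC| = (-0.0060,1.0000); ey = (-1.0000,-0.0060)
θ=4°: P = B + 2.68·ex + 2.89·ey = (-0.9108,2.8022)
θ=8°: B = A + 2.00·(cos8°, sin8°) = (1.9805, 0.2783)
θ=8°: |BD| = 4.0291
θ=8°: circle(B,9.00) ∩ circle(D,10.00): a=-0.3433, h=8.9934
θ=8°:   candidates: C₊=(2.2594,9.2740) cross=36.235; C₋=(1.0167,-8.6699) cross=-36.235
θ=8°:   branch + wants cross > 0 → take C=(2.2594,9.2740) (cross=36.235)
θ=8°: ex = (C−B)/|BC| = (0.0310,0.9995); ey = (-0.9995,0.0310)
θ=8°: P = B + 2.68·ex + 2.89·ey = (-0.8251,3.0466)
θ=115°: B = A + 2.00·(cos115°, sin115°) = (-0.8452, 1.8126)
θ=115°: |BD| = 7.0812
θ=115°: circle(B,9.00) ∩ circle(D,10.00): a=2.1990, h=8.7272
θ=115°:   candidates: C₊=(3.5145,9.6862) cross=61.799; C₋=(-0.9535,-7.1867) cross=-61.799
θ=115°:   branch + wants cross > 0 → take C=(3.5145,9.6862) (cross=61.799)
θ=115°: ex = (C−B)/|BC| = (0.4844,0.8748); ey = (-0.8748,0.4844)
θ=115°: P = B + 2.68·ex + 2.89·ey = (-2.0753,5.5571)
θ=326°: B = A + 2.00·(cos326°, sin326°) = (1.6581, -1.1184)
θ=326°: |BD| = 4.4836
θ=326°: circle(B,9.00) ∩ circle(D,10.00): a=0.1230, h=8.9992
θ=326°:   candidates: C₊=(-0.4675,7.6270) cross=40.349; C₋=(4.0219,-9.8024) cross=-40.349
θ=326°:   branch + wants cross > 0 → take C=(-0.4675,7.6270) (cross=40.349)
θ=326°: ex = (C−B)/|BC| = (-0.2362,0.9717); ey = (-0.9717,-0.2362)
θ=326°: P = B + 2.68·ex + 2.89·ey = (-1.7831,0.8032)

θ=4°: -0.91 2.80
θ=8°: -0.83 3.05
θ=115°: -2.08 5.56
θ=326°: -1.78 0.80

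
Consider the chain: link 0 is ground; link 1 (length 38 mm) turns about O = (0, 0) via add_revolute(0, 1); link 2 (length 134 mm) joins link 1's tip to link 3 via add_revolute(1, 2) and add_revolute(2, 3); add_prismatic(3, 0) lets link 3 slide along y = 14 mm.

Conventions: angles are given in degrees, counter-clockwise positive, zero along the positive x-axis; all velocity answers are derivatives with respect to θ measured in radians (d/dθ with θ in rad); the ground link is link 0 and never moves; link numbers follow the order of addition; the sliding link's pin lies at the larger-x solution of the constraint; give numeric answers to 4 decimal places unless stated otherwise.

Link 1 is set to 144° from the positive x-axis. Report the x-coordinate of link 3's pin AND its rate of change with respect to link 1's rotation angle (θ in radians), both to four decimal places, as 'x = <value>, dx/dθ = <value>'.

geometry: r = 38 mm, L = 134 mm, e = 14 mm
crank pin P = (r cos θ, r sin θ) = (-30.742646, 22.335840)
h = r sin θ − e = 22.335840 − 14 = 8.335840
x = r cos θ + √(L² − h²) = -30.742646 + 133.740472 = 102.997826
dx/dθ = −r sin θ − h·r cos θ/√(L² − h²) (θ in radians; h = 8.335840) = -20.419697

x = 102.9978, dx/dθ = -20.4197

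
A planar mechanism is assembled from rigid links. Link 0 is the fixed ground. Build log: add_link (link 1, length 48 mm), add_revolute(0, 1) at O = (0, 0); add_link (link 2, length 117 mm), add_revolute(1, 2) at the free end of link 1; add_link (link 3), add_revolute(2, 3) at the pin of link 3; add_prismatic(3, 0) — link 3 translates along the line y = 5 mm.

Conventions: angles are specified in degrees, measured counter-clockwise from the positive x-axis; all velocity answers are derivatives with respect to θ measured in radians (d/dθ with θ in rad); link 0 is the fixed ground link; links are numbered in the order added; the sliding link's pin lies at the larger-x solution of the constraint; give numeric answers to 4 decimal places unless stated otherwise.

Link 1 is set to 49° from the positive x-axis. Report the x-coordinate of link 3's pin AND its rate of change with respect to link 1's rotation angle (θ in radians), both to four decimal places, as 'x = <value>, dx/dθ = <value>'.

geometry: r = 48 mm, L = 117 mm, e = 5 mm
crank pin P = (r cos θ, r sin θ) = (31.490833, 36.226060)
h = r sin θ − e = 36.226060 − 5 = 31.226060
x = r cos θ + √(L² − h²) = 31.490833 + 112.756078 = 144.246912
dx/dθ = −r sin θ − h·r cos θ/√(L² − h²) (θ in radians; h = 31.226060) = -44.946961

x = 144.2469, dx/dθ = -44.9470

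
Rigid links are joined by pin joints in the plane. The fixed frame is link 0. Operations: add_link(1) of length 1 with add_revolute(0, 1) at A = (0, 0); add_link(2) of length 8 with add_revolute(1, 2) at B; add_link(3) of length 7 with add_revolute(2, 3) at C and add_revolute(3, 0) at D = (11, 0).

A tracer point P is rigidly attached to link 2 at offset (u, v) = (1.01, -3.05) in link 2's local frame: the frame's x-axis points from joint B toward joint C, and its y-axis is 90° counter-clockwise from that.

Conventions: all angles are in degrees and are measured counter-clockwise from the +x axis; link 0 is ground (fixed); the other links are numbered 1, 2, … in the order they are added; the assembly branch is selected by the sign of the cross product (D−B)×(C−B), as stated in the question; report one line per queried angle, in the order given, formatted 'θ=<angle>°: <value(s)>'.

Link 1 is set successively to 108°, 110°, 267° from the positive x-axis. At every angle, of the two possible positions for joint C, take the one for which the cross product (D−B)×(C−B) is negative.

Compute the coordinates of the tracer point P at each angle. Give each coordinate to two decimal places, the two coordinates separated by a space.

A=(0,0), D=(11.00,0)
θ=108°: B = A + 1.00·(cos108°, sin108°) = (-0.3090, 0.9511)
θ=108°: |BD| = 11.3489
θ=108°: circle(B,8.00) ∩ circle(D,7.00): a=6.3353, h=4.8850
θ=108°:   candidates: C₊=(6.4134,5.2880) cross=55.440; C₋=(5.5946,-4.4477) cross=-55.440
θ=108°:   branch - wants cross < 0 → take C=(5.5946,-4.4477) (cross=-55.440)
θ=108°: ex = (C−B)/|BC| = (0.7380,-0.6748); ey = (0.6748,0.7380)
θ=108°: P = B + 1.01·ex + -3.05·ey = (-1.6220,-1.9813)
θ=110°: B = A + 1.00·(cos110°, sin110°) = (-0.3420, 0.9397)
θ=110°: |BD| = 11.3809
θ=110°: circle(B,8.00) ∩ circle(D,7.00): a=6.3494, h=4.8667
θ=110°:   candidates: C₊=(6.3876,5.2655) cross=55.387; C₋=(5.5839,-4.4346) cross=-55.387
θ=110°:   branch - wants cross < 0 → take C=(5.5839,-4.4346) (cross=-55.387)
θ=110°: ex = (C−B)/|BC| = (0.7407,-0.6718); ey = (0.6718,0.7407)
θ=110°: P = B + 1.01·ex + -3.05·ey = (-1.6428,-1.9981)
θ=267°: B = A + 1.00·(cos267°, sin267°) = (-0.0523, -0.9986)
θ=267°: |BD| = 11.0974
θ=267°: circle(B,8.00) ∩ circle(D,7.00): a=6.2245, h=5.0255
θ=267°:   candidates: C₊=(5.6947,4.5666) cross=55.770; C₋=(6.5992,-5.4436) cross=-55.770
θ=267°:   branch - wants cross < 0 → take C=(6.5992,-5.4436) (cross=-55.770)
θ=267°: ex = (C−B)/|BC| = (0.8314,-0.5556); ey = (0.5556,0.8314)
θ=267°: P = B + 1.01·ex + -3.05·ey = (-0.9072,-4.0957)

θ=108°: -1.62 -1.98
θ=110°: -1.64 -2.00
θ=267°: -0.91 -4.10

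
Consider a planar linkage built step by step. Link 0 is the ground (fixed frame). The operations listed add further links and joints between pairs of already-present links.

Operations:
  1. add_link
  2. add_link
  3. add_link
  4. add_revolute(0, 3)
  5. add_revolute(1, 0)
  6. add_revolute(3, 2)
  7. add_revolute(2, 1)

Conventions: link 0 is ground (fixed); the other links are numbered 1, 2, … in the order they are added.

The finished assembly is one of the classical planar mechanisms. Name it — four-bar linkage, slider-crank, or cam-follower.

links: 4 (incl. ground); joints: 4 revolute, 0 prismatic, 0 higher (cam) pair, forming one closed loop
4 links in a single 4R loop → four-bar linkage

four-bar linkage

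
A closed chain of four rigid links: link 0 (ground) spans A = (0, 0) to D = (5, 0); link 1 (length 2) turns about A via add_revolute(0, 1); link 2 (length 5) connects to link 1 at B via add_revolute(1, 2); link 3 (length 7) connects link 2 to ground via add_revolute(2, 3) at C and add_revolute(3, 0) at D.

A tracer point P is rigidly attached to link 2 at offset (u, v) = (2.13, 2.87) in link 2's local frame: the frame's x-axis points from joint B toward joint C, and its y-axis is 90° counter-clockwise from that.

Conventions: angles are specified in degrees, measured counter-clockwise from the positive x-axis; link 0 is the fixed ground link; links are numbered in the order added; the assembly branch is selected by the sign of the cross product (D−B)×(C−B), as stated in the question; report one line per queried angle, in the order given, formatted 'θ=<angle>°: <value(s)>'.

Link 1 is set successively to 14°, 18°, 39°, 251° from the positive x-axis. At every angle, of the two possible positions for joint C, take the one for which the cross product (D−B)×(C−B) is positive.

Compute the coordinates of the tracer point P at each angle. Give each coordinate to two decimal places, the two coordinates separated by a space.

A=(0,0), D=(5.00,0)
θ=14°: B = A + 2.00·(cos14°, sin14°) = (1.9406, 0.4838)
θ=14°: |BD| = 3.0974
θ=14°: circle(B,5.00) ∩ circle(D,7.00): a=-2.3255, h=4.4263
θ=14°:   candidates: C₊=(0.3351,5.2191) cross=13.710; C₋=(-1.0477,-3.5249) cross=-13.710
θ=14°:   branch + wants cross > 0 → take C=(0.3351,5.2191) (cross=13.710)
θ=14°: ex = (C−B)/|BC| = (-0.3211,0.9470); ey = (-0.9470,-0.3211)
θ=14°: P = B + 2.13·ex + 2.87·ey = (-1.4614,1.5795)
θ=18°: B = A + 2.00·(cos18°, sin18°) = (1.9021, 0.6180)
θ=18°: |BD| = 3.1589
θ=18°: circle(B,5.00) ∩ circle(D,7.00): a=-2.2193, h=4.4805
θ=18°:   candidates: C₊=(0.6023,5.4461) cross=14.154; C₋=(-1.1509,-3.3417) cross=-14.154
θ=18°:   branch + wants cross > 0 → take C=(0.6023,5.4461) (cross=14.154)
θ=18°: ex = (C−B)/|BC| = (-0.2600,0.9656); ey = (-0.9656,-0.2600)
θ=18°: P = B + 2.13·ex + 2.87·ey = (-1.4229,1.9287)
θ=39°: B = A + 2.00·(cos39°, sin39°) = (1.5543, 1.2586)
θ=39°: |BD| = 3.6684
θ=39°: circle(B,5.00) ∩ circle(D,7.00): a=-1.4370, h=4.7891
θ=39°:   candidates: C₊=(1.8477,6.2500) cross=17.568; C₋=(-1.4386,-2.7467) cross=-17.568
θ=39°:   branch + wants cross > 0 → take C=(1.8477,6.2500) (cross=17.568)
θ=39°: ex = (C−B)/|BC| = (0.0587,0.9983); ey = (-0.9983,0.0587)
θ=39°: P = B + 2.13·ex + 2.87·ey = (-1.1858,3.5534)
θ=251°: B = A + 2.00·(cos251°, sin251°) = (-0.6511, -1.8910)
θ=251°: |BD| = 5.9591
θ=251°: circle(B,5.00) ∩ circle(D,7.00): a=0.9659, h=4.9058
θ=251°:   candidates: C₊=(-1.2920,3.0677) cross=29.235; C₋=(1.8216,-6.2368) cross=-29.235
θ=251°:   branch + wants cross > 0 → take C=(-1.2920,3.0677) (cross=29.235)
θ=251°: ex = (C−B)/|BC| = (-0.1282,0.9918); ey = (-0.9918,-0.1282)
θ=251°: P = B + 2.13·ex + 2.87·ey = (-3.7705,-0.1465)

θ=14°: -1.46 1.58
θ=18°: -1.42 1.93
θ=39°: -1.19 3.55
θ=251°: -3.77 -0.15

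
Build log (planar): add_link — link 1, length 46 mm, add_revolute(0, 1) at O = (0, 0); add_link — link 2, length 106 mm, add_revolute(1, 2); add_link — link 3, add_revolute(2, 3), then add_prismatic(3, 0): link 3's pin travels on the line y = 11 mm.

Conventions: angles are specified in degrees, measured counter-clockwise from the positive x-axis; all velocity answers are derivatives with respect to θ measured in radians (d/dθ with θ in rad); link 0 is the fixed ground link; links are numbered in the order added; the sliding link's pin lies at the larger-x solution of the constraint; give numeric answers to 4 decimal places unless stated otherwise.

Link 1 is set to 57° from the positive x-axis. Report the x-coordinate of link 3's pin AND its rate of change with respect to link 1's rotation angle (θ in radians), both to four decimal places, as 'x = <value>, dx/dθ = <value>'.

geometry: r = 46 mm, L = 106 mm, e = 11 mm
crank pin P = (r cos θ, r sin θ) = (25.053396, 38.578846)
h = r sin θ − e = 38.578846 − 11 = 27.578846
x = r cos θ + √(L² − h²) = 25.053396 + 102.349437 = 127.402833
dx/dθ = −r sin θ − h·r cos θ/√(L² − h²) (θ in radians; h = 27.578846) = -45.329677

x = 127.4028, dx/dθ = -45.3297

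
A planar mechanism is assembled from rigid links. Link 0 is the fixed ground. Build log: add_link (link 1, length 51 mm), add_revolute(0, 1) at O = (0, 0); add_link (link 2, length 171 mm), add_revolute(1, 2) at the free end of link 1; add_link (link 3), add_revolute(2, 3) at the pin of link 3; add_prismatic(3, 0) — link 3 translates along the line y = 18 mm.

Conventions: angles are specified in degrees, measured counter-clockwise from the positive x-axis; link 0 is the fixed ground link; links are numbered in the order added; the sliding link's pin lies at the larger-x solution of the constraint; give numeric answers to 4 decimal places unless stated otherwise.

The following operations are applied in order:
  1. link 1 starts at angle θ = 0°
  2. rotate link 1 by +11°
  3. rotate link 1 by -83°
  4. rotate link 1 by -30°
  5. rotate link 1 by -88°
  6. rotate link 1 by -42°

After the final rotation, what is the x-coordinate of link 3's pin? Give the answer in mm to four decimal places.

geometry: r = 51 mm, L = 171 mm, e = 18 mm; θ starts at 0°
rotate link 1 by +11°: θ ← 0° +11° = 11°
rotate link 1 by -83°: θ ← 11° -83° = -72°
rotate link 1 by -30°: θ ← -72° -30° = -102°
rotate link 1 by -88°: θ ← -102° -88° = -190°
rotate link 1 by -42°: θ ← -190° -42° = -232°
crank pin P = (r cos θ, r sin θ) = (-31.398735, 40.188548)
h = r sin θ − e = 40.188548 − 18 = 22.188548
x = r cos θ + √(L² − h²) = -31.398735 + 169.554323 = 138.155587

138.1556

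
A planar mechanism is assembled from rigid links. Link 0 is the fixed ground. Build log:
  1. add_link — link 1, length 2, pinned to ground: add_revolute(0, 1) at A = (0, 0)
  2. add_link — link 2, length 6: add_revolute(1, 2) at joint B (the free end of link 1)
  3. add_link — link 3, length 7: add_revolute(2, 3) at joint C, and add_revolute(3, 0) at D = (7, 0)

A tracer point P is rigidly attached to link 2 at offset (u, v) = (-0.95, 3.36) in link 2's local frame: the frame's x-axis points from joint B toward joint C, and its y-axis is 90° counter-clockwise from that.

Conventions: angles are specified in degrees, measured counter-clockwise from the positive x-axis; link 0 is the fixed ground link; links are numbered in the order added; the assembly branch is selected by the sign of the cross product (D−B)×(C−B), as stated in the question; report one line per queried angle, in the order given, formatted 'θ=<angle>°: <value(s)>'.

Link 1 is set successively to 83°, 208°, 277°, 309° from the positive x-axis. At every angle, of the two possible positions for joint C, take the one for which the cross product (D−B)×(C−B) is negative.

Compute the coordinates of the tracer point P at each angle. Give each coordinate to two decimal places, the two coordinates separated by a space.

A=(0,0), D=(7.00,0)
θ=83°: B = A + 2.00·(cos83°, sin83°) = (0.2437, 1.9851)
θ=83°: |BD| = 7.0419
θ=83°: circle(B,6.00) ∩ circle(D,7.00): a=2.5979, h=5.4084
θ=83°:   candidates: C₊=(4.2609,6.4418) cross=38.085; C₋=(1.2116,-3.9363) cross=-38.085
θ=83°:   branch - wants cross < 0 → take C=(1.2116,-3.9363) (cross=-38.085)
θ=83°: ex = (C−B)/|BC| = (0.1613,-0.9869); ey = (0.9869,0.1613)
θ=83°: P = B + -0.95·ex + 3.36·ey = (3.4065,3.4647)
θ=208°: B = A + 2.00·(cos208°, sin208°) = (-1.7659, -0.9389)
θ=208°: |BD| = 8.8160
θ=208°: circle(B,6.00) ∩ circle(D,7.00): a=3.6707, h=4.7461
θ=208°:   candidates: C₊=(1.3785,4.1711) cross=41.842; C₋=(2.3894,-5.2671) cross=-41.842
θ=208°:   branch - wants cross < 0 → take C=(2.3894,-5.2671) (cross=-41.842)
θ=208°: ex = (C−B)/|BC| = (0.6926,-0.7214); ey = (0.7214,0.6926)
θ=208°: P = B + -0.95·ex + 3.36·ey = (-0.0000,2.0733)
θ=277°: B = A + 2.00·(cos277°, sin277°) = (0.2437, -1.9851)
θ=277°: |BD| = 7.0419
θ=277°: circle(B,6.00) ∩ circle(D,7.00): a=2.5979, h=5.4084
θ=277°:   candidates: C₊=(1.2116,3.9363) cross=38.085; C₋=(4.2609,-6.4418) cross=-38.085
θ=277°:   branch - wants cross < 0 → take C=(4.2609,-6.4418) (cross=-38.085)
θ=277°: ex = (C−B)/|BC| = (0.6695,-0.7428); ey = (0.7428,0.6695)
θ=277°: P = B + -0.95·ex + 3.36·ey = (2.1035,0.9702)
θ=309°: B = A + 2.00·(cos309°, sin309°) = (1.2586, -1.5543)
θ=309°: |BD| = 5.9480
θ=309°: circle(B,6.00) ∩ circle(D,7.00): a=1.8812, h=5.6975
θ=309°:   candidates: C₊=(1.5857,4.4368) cross=33.889; C₋=(4.5633,-6.5622) cross=-33.889
θ=309°:   branch - wants cross < 0 → take C=(4.5633,-6.5622) (cross=-33.889)
θ=309°: ex = (C−B)/|BC| = (0.5508,-0.8347); ey = (0.8347,0.5508)
θ=309°: P = B + -0.95·ex + 3.36·ey = (3.5398,1.0892)

θ=83°: 3.41 3.46
θ=208°: -0.00 2.07
θ=277°: 2.10 0.97
θ=309°: 3.54 1.09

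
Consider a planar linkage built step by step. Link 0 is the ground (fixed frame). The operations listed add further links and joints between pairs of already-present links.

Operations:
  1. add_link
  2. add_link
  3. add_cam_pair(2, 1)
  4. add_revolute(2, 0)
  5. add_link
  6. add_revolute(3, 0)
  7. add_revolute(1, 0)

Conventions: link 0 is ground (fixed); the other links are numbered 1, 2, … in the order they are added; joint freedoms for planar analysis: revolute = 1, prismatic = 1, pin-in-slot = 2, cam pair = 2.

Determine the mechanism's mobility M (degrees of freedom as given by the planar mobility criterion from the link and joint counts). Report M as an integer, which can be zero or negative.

(L,J1,J2)=(1,0,0); link0 fixed
link1: (2,0,0)
link2: (3,0,0)
C 2-1 [J2]: (3,0,1)
R 2-0 [J1]: (3,1,1)
link3: (4,1,1)
R 3-0 [J1]: (4,2,1)
R 1-0 [J1]: (4,3,1)
Grübler: 3·3 − 2·3 − 1 = 2

M = 2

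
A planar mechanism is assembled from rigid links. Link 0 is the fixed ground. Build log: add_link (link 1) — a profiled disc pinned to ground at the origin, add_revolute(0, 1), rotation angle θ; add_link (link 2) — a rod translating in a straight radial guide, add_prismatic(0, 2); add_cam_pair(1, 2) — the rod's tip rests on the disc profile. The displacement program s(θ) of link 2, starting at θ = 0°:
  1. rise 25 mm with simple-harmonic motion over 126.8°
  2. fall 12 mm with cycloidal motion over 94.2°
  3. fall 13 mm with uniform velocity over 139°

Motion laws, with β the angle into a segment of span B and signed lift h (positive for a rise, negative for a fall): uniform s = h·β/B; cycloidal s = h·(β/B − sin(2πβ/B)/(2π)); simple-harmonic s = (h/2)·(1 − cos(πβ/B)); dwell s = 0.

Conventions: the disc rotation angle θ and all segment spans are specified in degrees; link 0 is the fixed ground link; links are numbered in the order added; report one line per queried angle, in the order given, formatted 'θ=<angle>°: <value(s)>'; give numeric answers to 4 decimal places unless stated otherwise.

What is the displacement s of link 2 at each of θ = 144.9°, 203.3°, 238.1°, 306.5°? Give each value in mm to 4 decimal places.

seg 1 [0°–126.8°] simple-harmonic, h=25: full span → s += 25 → s = 25.0000
seg 2 [126.8°–221°] cycloidal, h=-12: θ=144.9° here. β=18.1, B=94.2. -12·(0.1921 − sin(2π·0.1921)/(2π)) = -0.5207 → s = 24.4793
seg 2 [126.8°–221°] cycloidal, h=-12: θ=203.3° here. β=76.5, B=94.2. -12·(0.8121 − sin(2π·0.8121)/(2π)) = -11.5115 → s = 13.4885
seg 2 [126.8°–221°] cycloidal, h=-12: full span → s += -12 → s = 13.0000
seg 3 [221°–360°] uniform, h=-13: θ=238.1° here. β=17.1, B=139. -13·17.1/139 = -1.5993 → s = 11.4007
seg 3 [221°–360°] uniform, h=-13: θ=306.5° here. β=85.5, B=139. -13·85.5/139 = -7.9964 → s = 5.0036

θ=144.9°: 24.4793
θ=203.3°: 13.4885
θ=238.1°: 11.4007
θ=306.5°: 5.0036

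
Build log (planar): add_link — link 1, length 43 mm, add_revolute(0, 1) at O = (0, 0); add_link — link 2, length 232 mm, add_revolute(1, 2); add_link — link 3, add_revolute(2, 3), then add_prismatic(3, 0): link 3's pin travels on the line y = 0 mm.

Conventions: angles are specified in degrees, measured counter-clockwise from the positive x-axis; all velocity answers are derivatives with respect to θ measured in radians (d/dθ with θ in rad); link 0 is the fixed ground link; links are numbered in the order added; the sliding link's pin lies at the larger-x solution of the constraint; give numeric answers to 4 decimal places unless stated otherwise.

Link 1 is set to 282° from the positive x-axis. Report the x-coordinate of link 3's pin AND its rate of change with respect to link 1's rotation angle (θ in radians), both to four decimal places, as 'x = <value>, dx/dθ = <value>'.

geometry: r = 43 mm, L = 232 mm, e = 0 mm
crank pin P = (r cos θ, r sin θ) = (8.940203, -42.060347)
h = r sin θ − e = -42.060347 − 0 = -42.060347
x = r cos θ + √(L² − h²) = 8.940203 + 228.155489 = 237.095692
dx/dθ = −r sin θ − h·r cos θ/√(L² − h²) (θ in radians; h = -42.060347) = 43.708469

x = 237.0957, dx/dθ = 43.7085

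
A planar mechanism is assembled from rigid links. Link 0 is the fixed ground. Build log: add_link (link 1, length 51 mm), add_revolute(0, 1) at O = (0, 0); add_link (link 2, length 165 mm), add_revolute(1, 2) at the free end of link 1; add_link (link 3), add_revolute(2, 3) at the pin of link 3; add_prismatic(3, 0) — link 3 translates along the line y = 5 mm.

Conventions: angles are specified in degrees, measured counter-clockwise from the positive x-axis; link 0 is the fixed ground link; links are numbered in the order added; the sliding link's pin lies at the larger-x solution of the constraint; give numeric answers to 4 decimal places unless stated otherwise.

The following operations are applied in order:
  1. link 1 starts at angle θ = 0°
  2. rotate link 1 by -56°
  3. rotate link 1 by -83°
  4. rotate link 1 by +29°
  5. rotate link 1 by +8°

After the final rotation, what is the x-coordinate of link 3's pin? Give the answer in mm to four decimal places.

geometry: r = 51 mm, L = 165 mm, e = 5 mm; θ starts at 0°
rotate link 1 by -56°: θ ← 0° -56° = -56°
rotate link 1 by -83°: θ ← -56° -83° = -139°
rotate link 1 by +29°: θ ← -139° +29° = -110°
rotate link 1 by +8°: θ ← -110° +8° = -102°
crank pin P = (r cos θ, r sin θ) = (-10.603496, -49.885528)
h = r sin θ − e = -49.885528 − 5 = -54.885528
x = r cos θ + √(L² − h²) = -10.603496 + 155.603917 = 145.000420

145.0004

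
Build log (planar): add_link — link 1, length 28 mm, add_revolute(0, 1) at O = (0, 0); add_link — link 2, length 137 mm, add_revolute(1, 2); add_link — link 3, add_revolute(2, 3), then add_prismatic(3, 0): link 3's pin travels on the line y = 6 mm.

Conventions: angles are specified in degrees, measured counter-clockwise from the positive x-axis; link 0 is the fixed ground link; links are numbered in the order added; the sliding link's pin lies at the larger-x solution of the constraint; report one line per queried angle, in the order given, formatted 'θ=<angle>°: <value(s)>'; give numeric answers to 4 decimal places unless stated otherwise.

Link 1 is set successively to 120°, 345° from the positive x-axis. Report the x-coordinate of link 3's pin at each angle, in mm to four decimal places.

geometry: r = 28 mm, L = 137 mm, e = 6 mm
θ=120°: crank pin P = (r cos θ, r sin θ) = (-14.000000, 24.248711)
θ=120°: h = r sin θ − e = 24.248711 − 6 = 18.248711
θ=120°: x = r cos θ + √(L² − h²) = -14.000000 + 135.779176 = 121.779176
θ=345°: crank pin P = (r cos θ, r sin θ) = (27.045923, -7.246933)
θ=345°: h = r sin θ − e = -7.246933 − 6 = -13.246933
θ=345°: x = r cos θ + √(L² − h²) = 27.045923 + 136.358054 = 163.403977

θ=120°: 121.7792
θ=345°: 163.4040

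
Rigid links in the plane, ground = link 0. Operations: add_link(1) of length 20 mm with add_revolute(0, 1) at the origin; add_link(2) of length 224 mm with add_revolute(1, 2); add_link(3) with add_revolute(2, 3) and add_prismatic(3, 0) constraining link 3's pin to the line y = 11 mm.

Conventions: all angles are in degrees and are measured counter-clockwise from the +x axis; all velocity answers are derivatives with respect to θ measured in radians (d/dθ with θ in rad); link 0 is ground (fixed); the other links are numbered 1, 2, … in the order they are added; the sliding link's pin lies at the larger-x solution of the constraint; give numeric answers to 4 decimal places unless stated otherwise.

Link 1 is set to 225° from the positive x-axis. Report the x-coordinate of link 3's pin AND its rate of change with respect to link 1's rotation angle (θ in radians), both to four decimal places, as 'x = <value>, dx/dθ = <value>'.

geometry: r = 20 mm, L = 224 mm, e = 11 mm
crank pin P = (r cos θ, r sin θ) = (-14.142136, -14.142136)
h = r sin θ − e = -14.142136 − 11 = -25.142136
x = r cos θ + √(L² − h²) = -14.142136 + 222.584530 = 208.442394
dx/dθ = −r sin θ − h·r cos θ/√(L² − h²) (θ in radians; h = -25.142136) = 12.544704

x = 208.4424, dx/dθ = 12.5447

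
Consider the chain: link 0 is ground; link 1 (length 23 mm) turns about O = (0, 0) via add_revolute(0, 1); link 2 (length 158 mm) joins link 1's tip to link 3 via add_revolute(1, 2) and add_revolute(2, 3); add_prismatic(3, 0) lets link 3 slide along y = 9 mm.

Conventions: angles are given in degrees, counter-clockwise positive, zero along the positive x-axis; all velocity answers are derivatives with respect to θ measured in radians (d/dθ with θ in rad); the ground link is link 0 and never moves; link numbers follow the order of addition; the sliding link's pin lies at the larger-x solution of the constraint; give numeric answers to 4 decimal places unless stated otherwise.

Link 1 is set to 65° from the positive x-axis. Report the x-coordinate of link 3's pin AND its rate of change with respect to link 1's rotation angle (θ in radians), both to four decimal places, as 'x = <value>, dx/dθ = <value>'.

geometry: r = 23 mm, L = 158 mm, e = 9 mm
crank pin P = (r cos θ, r sin θ) = (9.720220, 20.845079)
h = r sin θ − e = 20.845079 − 9 = 11.845079
x = r cos θ + √(L² − h²) = 9.720220 + 157.555368 = 167.275588
dx/dθ = −r sin θ − h·r cos θ/√(L² − h²) (θ in radians; h = 11.845079) = -21.575849

x = 167.2756, dx/dθ = -21.5758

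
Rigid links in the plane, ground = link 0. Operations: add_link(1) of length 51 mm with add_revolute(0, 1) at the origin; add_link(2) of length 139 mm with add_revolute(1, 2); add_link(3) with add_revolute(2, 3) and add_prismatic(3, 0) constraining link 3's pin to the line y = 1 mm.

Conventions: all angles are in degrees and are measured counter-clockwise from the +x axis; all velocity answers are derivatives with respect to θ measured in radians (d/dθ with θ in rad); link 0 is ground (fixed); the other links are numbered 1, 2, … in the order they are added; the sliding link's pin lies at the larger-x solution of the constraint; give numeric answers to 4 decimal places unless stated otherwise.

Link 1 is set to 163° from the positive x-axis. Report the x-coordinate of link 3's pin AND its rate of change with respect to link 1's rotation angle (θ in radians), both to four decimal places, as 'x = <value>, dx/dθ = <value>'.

geometry: r = 51 mm, L = 139 mm, e = 1 mm
crank pin P = (r cos θ, r sin θ) = (-48.771543, 14.910957)
h = r sin θ − e = 14.910957 − 1 = 13.910957
x = r cos θ + √(L² − h²) = -48.771543 + 138.302152 = 89.530610
dx/dθ = −r sin θ − h·r cos θ/√(L² − h²) (θ in radians; h = 13.910957) = -10.005330

x = 89.5306, dx/dθ = -10.0053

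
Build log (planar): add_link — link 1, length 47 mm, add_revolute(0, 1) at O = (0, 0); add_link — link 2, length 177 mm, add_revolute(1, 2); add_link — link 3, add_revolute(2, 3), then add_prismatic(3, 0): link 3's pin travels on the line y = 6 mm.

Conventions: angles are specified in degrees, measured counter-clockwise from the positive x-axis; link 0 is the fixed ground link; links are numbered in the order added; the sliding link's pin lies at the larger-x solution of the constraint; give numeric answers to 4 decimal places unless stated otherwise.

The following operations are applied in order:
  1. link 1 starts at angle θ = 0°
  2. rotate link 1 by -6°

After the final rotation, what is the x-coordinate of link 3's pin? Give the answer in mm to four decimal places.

geometry: r = 47 mm, L = 177 mm, e = 6 mm; θ starts at 0°
rotate link 1 by -6°: θ ← 0° -6° = -6°
crank pin P = (r cos θ, r sin θ) = (46.742529, -4.912838)
h = r sin θ − e = -4.912838 − 6 = -10.912838
x = r cos θ + √(L² − h²) = 46.742529 + 176.663267 = 223.405796

223.4058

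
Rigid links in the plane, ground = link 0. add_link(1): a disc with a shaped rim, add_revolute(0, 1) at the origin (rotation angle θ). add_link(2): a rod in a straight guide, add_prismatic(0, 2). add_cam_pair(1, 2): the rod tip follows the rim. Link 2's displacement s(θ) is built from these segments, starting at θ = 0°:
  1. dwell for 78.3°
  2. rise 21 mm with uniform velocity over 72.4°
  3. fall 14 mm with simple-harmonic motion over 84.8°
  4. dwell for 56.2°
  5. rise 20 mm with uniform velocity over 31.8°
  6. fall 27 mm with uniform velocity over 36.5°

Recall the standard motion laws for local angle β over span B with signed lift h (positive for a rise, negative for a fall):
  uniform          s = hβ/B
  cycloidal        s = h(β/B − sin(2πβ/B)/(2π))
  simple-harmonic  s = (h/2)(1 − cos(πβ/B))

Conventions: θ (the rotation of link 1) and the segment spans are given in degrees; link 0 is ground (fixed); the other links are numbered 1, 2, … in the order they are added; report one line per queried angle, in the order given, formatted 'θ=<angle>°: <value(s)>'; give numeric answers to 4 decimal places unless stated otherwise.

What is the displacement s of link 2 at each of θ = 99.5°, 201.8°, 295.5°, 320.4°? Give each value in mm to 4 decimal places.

segment 1 (0° to 78.3°, dwell): s unchanged at 0.0000
θ = 99.5° falls in segment 2 (78.3° to 150.7°, uniform, h = 21): β = 99.5 − 78.3 = 21.2°, B = 72.4°; Δs = 21·21.2/72.4 = 6.1492; s = 0.0000 + 6.1492 = 6.1492
segment 2 (78.3° to 150.7°, uniform, h = 21) is passed completely: s = 0.0000 + (21) = 21.0000
θ = 201.8° falls in segment 3 (150.7° to 235.5°, simple-harmonic, h = -14): β = 201.8 − 150.7 = 51.1°, B = 84.8°; Δs = -14/2·(1 − cos(π·0.6026)) = -9.2173; s = 21.0000 − 9.2173 = 11.7827
segment 3 (150.7° to 235.5°, simple-harmonic, h = -14) is passed completely: s = 21.0000 + (-14) = 7.0000
segment 4 (235.5° to 291.7°, dwell): s unchanged at 7.0000
θ = 295.5° falls in segment 5 (291.7° to 323.5°, uniform, h = 20): β = 295.5 − 291.7 = 3.8°, B = 31.8°; Δs = 20·3.8/31.8 = 2.3899; s = 7.0000 + 2.3899 = 9.3899
θ = 320.4° falls in segment 5 (291.7° to 323.5°, uniform, h = 20): β = 320.4 − 291.7 = 28.7°, B = 31.8°; Δs = 20·28.7/31.8 = 18.0503; s = 7.0000 + 18.0503 = 25.0503

θ=99.5°: 6.1492
θ=201.8°: 11.7827
θ=295.5°: 9.3899
θ=320.4°: 25.0503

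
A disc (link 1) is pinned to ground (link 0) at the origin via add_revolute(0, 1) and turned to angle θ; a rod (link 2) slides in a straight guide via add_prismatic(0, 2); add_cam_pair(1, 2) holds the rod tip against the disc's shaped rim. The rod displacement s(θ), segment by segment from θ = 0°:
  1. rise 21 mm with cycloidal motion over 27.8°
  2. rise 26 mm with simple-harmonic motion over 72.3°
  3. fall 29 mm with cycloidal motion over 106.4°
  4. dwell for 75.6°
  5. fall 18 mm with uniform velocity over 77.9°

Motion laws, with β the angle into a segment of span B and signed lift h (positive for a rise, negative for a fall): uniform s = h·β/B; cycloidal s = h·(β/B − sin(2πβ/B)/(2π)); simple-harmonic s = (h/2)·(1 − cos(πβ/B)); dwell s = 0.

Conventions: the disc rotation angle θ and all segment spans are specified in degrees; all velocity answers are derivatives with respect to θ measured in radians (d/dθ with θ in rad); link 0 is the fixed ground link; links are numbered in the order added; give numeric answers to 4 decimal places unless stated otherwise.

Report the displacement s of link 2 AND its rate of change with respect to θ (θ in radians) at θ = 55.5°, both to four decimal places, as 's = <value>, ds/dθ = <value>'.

segment 1 (0° to 27.8°, cycloidal, h = 21) is passed completely: s = 0.0000 + (21) = 21.0000
θ = 55.5° falls in segment 2 (27.8° to 100.1°, simple-harmonic, h = 26): β = 55.5 − 27.8 = 27.7°, B = 72.3°; Δs = 26/2·(1 − cos(π·0.3831)) = 8.3333; s = 21.0000 + 8.3333 = 29.3333
velocity in seg [27.8°–100.1°] (simple-harmonic), θ in radians: β = 27.7° = 0.4835 rad, B = 72.3° = 1.2619 rad; ds/dθ = (πh/(2B)) sin(πβ/B) = (π·26/(2·1.2619)) sin(π·0.3831) = 30.207900 mm/rad

s = 29.3333, ds/dθ = 30.2079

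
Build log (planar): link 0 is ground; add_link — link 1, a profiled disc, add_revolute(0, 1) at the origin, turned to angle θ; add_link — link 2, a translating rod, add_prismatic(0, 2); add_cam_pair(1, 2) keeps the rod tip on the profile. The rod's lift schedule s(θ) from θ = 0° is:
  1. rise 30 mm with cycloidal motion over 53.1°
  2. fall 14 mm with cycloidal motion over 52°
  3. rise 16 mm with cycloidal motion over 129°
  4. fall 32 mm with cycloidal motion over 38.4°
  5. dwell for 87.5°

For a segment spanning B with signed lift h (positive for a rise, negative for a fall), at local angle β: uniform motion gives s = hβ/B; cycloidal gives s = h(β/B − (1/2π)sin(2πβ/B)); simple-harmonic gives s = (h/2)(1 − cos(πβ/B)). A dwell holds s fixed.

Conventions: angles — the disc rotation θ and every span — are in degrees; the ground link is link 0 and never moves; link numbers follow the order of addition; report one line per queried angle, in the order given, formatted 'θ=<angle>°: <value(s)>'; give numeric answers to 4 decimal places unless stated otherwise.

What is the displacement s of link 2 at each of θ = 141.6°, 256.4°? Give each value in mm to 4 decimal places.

seg 1 [0°–53.1°] cycloidal, h=30: full span → s += 30 → s = 30.0000
seg 2 [53.1°–105.1°] cycloidal, h=-14: full span → s += -14 → s = 16.0000
seg 3 [105.1°–234.1°] cycloidal, h=16: θ=141.6° here. β=36.5, B=129. 16·(0.2829 − sin(2π·0.2829)/(2π)) = 2.0350 → s = 18.0350
seg 3 [105.1°–234.1°] cycloidal, h=16: full span → s += 16 → s = 32.0000
seg 4 [234.1°–272.5°] cycloidal, h=-32: θ=256.4° here. β=22.3, B=38.4. -32·(0.5807 − sin(2π·0.5807)/(2π)) = -21.0573 → s = 10.9427

θ=141.6°: 18.0350
θ=256.4°: 10.9427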